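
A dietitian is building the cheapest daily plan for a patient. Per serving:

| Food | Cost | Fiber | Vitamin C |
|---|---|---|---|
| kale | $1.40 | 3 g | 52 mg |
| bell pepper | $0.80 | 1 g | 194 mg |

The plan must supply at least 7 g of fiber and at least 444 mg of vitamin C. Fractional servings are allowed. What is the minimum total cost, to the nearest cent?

$3.88

With two linear requirements the optimum uses one or two foods; enumerate the corners.
kale only: max(7/3, 444/52) = 8.538 servings → $11.95.
bell pepper only: max(7/1, 444/194) = 7 servings → $5.60.
kale + bell pepper with both tight: 1.725 servings and 1.826 servings → $3.88.
Cheapest feasible corner: $3.88.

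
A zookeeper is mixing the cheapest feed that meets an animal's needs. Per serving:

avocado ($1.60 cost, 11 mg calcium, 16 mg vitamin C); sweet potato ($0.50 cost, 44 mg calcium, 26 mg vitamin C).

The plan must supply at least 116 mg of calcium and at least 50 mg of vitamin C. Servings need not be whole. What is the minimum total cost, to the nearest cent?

$1.32

For a min-cost LP with two ≥-constraints, a basic feasible solution has at most two positive variables.
avocado only: max(116/11, 50/16) = 10.55 servings → $16.87.
sweet potato only: max(116/44, 50/26) = 2.636 servings → $1.32.
avocado + sweet potato: intersection lies outside the first quadrant.
Cheapest feasible corner: $1.32.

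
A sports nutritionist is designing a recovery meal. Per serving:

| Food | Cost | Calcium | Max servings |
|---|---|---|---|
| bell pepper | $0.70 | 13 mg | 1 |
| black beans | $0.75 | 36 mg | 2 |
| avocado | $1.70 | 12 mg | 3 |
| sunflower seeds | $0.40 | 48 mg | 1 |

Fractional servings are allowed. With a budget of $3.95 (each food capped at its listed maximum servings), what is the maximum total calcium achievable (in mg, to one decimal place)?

142.5 mg

Calcium per dollar: sunflower seeds 120, black beans 48, bell pepper 18.57, avocado 7.059.
Take 1 serving of sunflower seeds: spends $0.40, +48.0 mg calcium (running total 48.0 mg).
Take 2 servings of black beans: spends $1.50, +72.0 mg calcium (running total 120.0 mg).
Take 1 serving of bell pepper: spends $0.70, +13.0 mg calcium (running total 133.0 mg).
Take 0.7941 servings of avocado: spends $1.35, +9.5 mg calcium (running total 142.5 mg).
Filling greedily by calcium-per-dollar is optimal for one linear limit, giving 142.5 mg.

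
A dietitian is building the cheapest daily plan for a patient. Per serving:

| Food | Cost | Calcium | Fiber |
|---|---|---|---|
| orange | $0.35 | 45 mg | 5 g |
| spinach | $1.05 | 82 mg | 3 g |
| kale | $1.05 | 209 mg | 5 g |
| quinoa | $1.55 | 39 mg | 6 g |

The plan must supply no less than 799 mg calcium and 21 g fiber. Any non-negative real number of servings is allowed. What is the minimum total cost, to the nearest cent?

$4.07

A basic optimal solution has at most two foods positive. Try each food alone and each pair with both targets met exactly.
orange only: max(799/45, 21/5) = 17.76 servings → $6.21.
spinach only: max(799/82, 21/3) = 9.744 servings → $10.23.
kale only: max(799/209, 21/5) = 4.2 servings → $4.41.
quinoa only: max(799/39, 21/6) = 20.49 servings → $31.76.
orange + spinach: intersection lies outside the first quadrant.
orange + kale with both tight: 0.4805 servings and 3.72 servings → $4.07.
orange + quinoa: the both-tight solution has a negative serving — not a feasible corner.
spinach + kale with both tight: 1.816 servings and 3.111 servings → $5.17.
spinach + quinoa: the both-tight solution has a negative serving — not a feasible corner.
kale + quinoa with both tight: 3.754 servings and 0.372 servings → $4.52.
So the least-cost plan costs $4.07.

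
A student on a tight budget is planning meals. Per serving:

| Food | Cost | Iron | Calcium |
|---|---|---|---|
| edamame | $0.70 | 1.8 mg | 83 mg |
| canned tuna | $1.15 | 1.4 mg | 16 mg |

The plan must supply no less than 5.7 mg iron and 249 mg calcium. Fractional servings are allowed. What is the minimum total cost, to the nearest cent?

Compare the cost at each extreme point of the feasible region.
edamame only: max(5.7/1.8, 249/83) = 3.167 servings → $2.22.
canned tuna only: max(5.7/1.4, 249/16) = 15.56 servings → $17.90.
edamame + canned tuna with both tight: 2.945 servings and 0.2849 servings → $2.39.
Cheapest feasible corner: $2.22.

$2.22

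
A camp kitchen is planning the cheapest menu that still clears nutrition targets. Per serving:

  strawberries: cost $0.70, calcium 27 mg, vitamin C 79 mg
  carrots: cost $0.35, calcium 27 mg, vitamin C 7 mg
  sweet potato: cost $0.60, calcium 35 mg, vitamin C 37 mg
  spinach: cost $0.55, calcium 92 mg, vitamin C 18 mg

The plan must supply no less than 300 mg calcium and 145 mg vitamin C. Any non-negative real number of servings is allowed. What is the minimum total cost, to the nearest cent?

$2.42

With two linear requirements the optimum uses one or two foods; enumerate the corners.
strawberries only: max(300/27, 145/79) = 11.11 servings → $7.78.
carrots only: max(300/27, 145/7) = 20.71 servings → $7.25.
sweet potato only: max(300/35, 145/37) = 8.571 servings → $5.14.
spinach only: max(300/92, 145/18) = 8.056 servings → $4.43.
strawberries + carrots with both tight: 0.9336 servings and 10.18 servings → $4.22.
strawberries + sweet potato: the both-tight solution has a negative serving — not a feasible corner.
strawberries + spinach with both tight: 1.171 servings and 2.917 servings → $2.42.
carrots + sweet potato with both tight: 7.991 servings and 2.407 servings → $4.24.
carrots + spinach: the both-tight solution has a negative serving — not a feasible corner.
sweet potato + spinach with both tight: 2.862 servings and 2.172 servings → $2.91.
Cheapest feasible corner: $2.42.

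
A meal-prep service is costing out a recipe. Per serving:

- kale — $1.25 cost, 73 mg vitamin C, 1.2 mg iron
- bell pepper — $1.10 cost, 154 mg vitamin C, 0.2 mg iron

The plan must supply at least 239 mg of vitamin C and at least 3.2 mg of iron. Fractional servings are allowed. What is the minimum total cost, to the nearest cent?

kale only: max(239/73, 3.2/1.2) = 3.274 servings → $4.09.
bell pepper only: max(239/154, 3.2/0.2) = 16 servings → $17.60.
kale + bell pepper with both tight: 2.615 servings and 0.3126 servings → $3.61.
So the least-cost plan costs $3.61.

$3.61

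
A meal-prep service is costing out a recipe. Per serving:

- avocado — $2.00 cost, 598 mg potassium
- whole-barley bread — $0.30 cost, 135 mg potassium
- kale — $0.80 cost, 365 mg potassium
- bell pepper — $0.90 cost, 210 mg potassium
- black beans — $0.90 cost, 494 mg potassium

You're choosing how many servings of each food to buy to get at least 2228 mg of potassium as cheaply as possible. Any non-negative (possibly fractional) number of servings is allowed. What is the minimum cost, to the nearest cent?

$4.06

Cost per mg of potassium: black beans $0.0018, kale $0.0022, whole-barley bread $0.0022, avocado $0.0033, bell pepper $0.0043.
With no serving limits, use only black beans: 2228 mg / 494 mg = 4.51 servings × $0.90 = $4.06.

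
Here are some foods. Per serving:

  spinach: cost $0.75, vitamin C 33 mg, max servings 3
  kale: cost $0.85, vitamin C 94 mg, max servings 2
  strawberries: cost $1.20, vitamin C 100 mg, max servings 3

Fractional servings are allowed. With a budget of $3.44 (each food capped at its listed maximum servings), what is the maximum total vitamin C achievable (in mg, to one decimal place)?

Vitamin C per dollar: kale 110.6, strawberries 83.33, spinach 44.
Take 2 servings of kale: spends $1.70, +188.0 mg vitamin C (running total 188.0 mg).
Take 1.45 servings of strawberries: spends $1.74, +145.0 mg vitamin C (running total 333.0 mg).
Greedy by best ratio exhausts the cost allowance optimally: 333.0 mg.

333.0 mg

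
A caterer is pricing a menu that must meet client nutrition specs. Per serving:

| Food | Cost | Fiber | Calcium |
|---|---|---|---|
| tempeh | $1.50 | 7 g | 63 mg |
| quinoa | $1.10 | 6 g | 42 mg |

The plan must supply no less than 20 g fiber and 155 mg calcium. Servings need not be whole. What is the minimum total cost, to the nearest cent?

tempeh only: max(20/7, 155/63) = 2.857 servings → $4.29.
quinoa only: max(20/6, 155/42) = 3.69 servings → $4.06.
tempeh + quinoa with both tight: 1.071 servings and 2.083 servings → $3.90.
The minimum over all feasible corners is $3.90.

$3.90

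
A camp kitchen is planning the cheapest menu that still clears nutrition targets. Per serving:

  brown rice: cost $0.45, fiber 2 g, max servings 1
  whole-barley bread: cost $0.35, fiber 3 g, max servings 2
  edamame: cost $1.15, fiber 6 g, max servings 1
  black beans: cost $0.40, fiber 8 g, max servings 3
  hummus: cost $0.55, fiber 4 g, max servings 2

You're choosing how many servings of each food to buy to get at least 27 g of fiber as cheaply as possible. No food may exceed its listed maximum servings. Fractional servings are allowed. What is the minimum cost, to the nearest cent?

Cost per g of fiber: black beans $0.0500, whole-barley bread $0.1167, hummus $0.1375, edamame $0.1917, brown rice $0.2250.
Take 3 servings of black beans: +24.0 g fiber for $1.20 (total $1.20, still need 3.0 g).
Take 1 serving of whole-barley bread: +3.0 g fiber for $0.35 (total $1.55, still need 0.0 g).
Greedy by cheapest-per-g is optimal for a single linear constraint, so the minimum cost is $1.55.

$1.55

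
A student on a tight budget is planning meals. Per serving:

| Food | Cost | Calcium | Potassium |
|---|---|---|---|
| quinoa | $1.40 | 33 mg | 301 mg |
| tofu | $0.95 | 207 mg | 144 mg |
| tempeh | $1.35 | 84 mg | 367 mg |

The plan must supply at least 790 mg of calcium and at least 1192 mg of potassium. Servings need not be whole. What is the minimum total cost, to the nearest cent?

This is a tiny linear program; its minimum lies at a vertex of the feasible set. List the vertices and price them.
quinoa only: max(790/33, 1192/301) = 23.94 servings → $33.52.
tofu only: max(790/207, 1192/144) = 8.278 servings → $7.86.
tempeh only: max(790/84, 1192/367) = 9.405 servings → $12.70.
quinoa + tofu with both tight: 2.311 servings and 3.448 servings → $6.51.
quinoa + tempeh with both targets exact would need a negative amount; discard.
tofu + tempeh with both tight: 2.972 servings and 2.082 servings → $5.63.
Cheapest feasible corner: $5.63.

$5.63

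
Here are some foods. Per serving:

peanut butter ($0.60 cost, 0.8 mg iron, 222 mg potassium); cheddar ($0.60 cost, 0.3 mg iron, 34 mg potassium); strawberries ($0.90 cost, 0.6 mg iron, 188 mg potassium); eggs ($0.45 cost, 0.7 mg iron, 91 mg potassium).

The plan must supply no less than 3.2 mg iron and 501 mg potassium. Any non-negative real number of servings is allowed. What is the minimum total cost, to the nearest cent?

$2.12

Two binding constraints pin down two serving amounts, so the optimal mix uses at most two foods. The candidates are each food alone (scaled to the tighter of iron/potassium) and each pair with both constraints tight.
peanut butter only: max(3.2/0.8, 501/222) = 4 servings → $2.40.
cheddar only: max(3.2/0.3, 501/34) = 14.74 servings → $8.84.
strawberries only: max(3.2/0.6, 501/188) = 5.333 servings → $4.80.
eggs only: max(3.2/0.7, 501/91) = 5.505 servings → $2.48.
peanut butter + cheddar with both tight: 1.053 servings and 7.858 servings → $5.35.
peanut butter + strawberries: the both-tight solution has a negative serving — not a feasible corner.
peanut butter + eggs with both tight: 0.7203 servings and 3.748 servings → $2.12.
cheddar + strawberries with both tight: 8.361 servings and 1.153 servings → $6.05.
cheddar + eggs with both targets exact would need a negative amount; discard.
strawberries + eggs with both tight: 0.7727 servings and 3.909 servings → $2.45.
The minimum over all feasible corners is $2.12.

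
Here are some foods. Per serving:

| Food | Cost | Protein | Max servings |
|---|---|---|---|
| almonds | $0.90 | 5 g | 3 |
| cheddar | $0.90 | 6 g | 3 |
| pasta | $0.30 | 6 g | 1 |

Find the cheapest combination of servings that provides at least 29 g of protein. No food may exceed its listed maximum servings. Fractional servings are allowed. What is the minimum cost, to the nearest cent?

$3.90

Cost per g of protein: pasta $0.0500, cheddar $0.1500, almonds $0.1800.
Take 1 serving of pasta: +6.0 g protein for $0.30 (total $0.30, still need 23.0 g).
Take 3 servings of cheddar: +18.0 g protein for $2.70 (total $3.00, still need 5.0 g).
Take 1 serving of almonds: +5.0 g protein for $0.90 (total $3.90, still need 0.0 g).
Filling from the cheapest source first is optimal under one linear minimum: $3.90.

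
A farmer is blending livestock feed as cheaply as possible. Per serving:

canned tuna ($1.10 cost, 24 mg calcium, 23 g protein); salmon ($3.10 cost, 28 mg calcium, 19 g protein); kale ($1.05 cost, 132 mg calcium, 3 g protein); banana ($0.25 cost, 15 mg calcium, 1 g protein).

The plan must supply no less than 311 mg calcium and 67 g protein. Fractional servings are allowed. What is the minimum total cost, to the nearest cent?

At the optimum either one food covers both requirements or two foods hit both targets exactly; no other combination can be cheaper.
canned tuna only: max(311/24, 67/23) = 12.96 servings → $14.25.
salmon only: max(311/28, 67/19) = 11.11 servings → $34.43.
kale only: max(311/132, 67/3) = 22.33 servings → $23.45.
banana only: max(311/15, 67/1) = 67 servings → $16.75.
canned tuna + salmon: the both-tight solution has a negative serving — not a feasible corner.
canned tuna + kale with both tight: 2.669 servings and 1.871 servings → $4.90.
canned tuna + banana with both tight: 2.162 servings and 17.27 servings → $6.70.
salmon + kale with both tight: 3.264 servings and 1.664 servings → $11.86.
salmon + banana with both tight: 2.7 servings and 15.69 servings → $12.29.
kale + banana: intersection lies outside the first quadrant.
Cheapest feasible corner: $4.90.

$4.90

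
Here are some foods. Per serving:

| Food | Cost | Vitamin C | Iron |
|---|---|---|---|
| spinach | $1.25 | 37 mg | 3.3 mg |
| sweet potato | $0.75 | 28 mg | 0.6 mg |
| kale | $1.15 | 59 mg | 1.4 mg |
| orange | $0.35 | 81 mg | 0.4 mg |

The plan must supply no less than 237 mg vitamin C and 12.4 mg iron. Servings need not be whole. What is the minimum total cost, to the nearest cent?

$4.95

With two linear requirements the optimum uses one or two foods; enumerate the corners.
spinach only: max(237/37, 12.4/3.3) = 6.405 servings → $8.01.
sweet potato only: max(237/28, 12.4/0.6) = 20.67 servings → $15.50.
kale only: max(237/59, 12.4/1.4) = 8.857 servings → $10.19.
orange only: max(237/81, 12.4/0.4) = 31 servings → $10.85.
spinach + sweet potato with both tight: 2.92 servings and 4.605 servings → $7.10.
spinach + kale with both tight: 2.798 servings and 2.262 servings → $6.10.
spinach + orange with both tight: 3.602 servings and 1.28 servings → $4.95.
sweet potato + kale: intersection lies outside the first quadrant.
sweet potato + orange: the both-tight solution has a negative serving — not a feasible corner.
kale + orange with both targets exact would need a negative amount; discard.
Cheapest feasible corner: $4.95.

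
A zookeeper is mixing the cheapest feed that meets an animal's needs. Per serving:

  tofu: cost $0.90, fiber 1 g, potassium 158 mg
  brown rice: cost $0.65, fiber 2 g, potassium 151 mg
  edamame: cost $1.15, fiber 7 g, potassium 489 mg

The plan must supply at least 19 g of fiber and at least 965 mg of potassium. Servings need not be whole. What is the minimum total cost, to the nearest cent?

For a min-cost LP with two ≥-constraints, a basic feasible solution has at most two positive variables.
tofu only: max(19/1, 965/158) = 19 servings → $17.10.
brown rice only: max(19/2, 965/151) = 9.5 servings → $6.17.
edamame only: max(19/7, 965/489) = 2.714 servings → $3.12.
tofu + brown rice with both targets exact would need a negative amount; discard.
tofu + edamame with both targets exact would need a negative amount; discard.
brown rice + edamame: intersection lies outside the first quadrant.
Cheapest feasible corner: $3.12.

$3.12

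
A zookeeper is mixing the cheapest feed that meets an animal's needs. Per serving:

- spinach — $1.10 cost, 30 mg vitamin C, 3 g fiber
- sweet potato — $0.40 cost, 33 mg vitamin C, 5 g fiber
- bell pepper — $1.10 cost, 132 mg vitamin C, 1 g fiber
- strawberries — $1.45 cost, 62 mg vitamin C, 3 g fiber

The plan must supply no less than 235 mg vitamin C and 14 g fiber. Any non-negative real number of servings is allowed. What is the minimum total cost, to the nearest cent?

For a min-cost LP with two ≥-constraints, a basic feasible solution has at most two positive variables.
spinach only: max(235/30, 14/3) = 7.833 servings → $8.62.
sweet potato only: max(235/33, 14/5) = 7.121 servings → $2.85.
bell pepper only: max(235/132, 14/1) = 14 servings → $15.40.
strawberries only: max(235/62, 14/3) = 4.667 servings → $6.77.
spinach + sweet potato with both targets exact would need a negative amount; discard.
spinach + bell pepper with both tight: 4.407 servings and 0.7787 servings → $5.70.
spinach + strawberries with both tight: 1.698 servings and 2.969 servings → $6.17.
sweet potato + bell pepper with both tight: 2.573 servings and 1.137 servings → $2.28.
sweet potato + strawberries with both tight: 0.7725 servings and 3.379 servings → $5.21.
bell pepper + strawberries: the both-tight solution has a negative serving — not a feasible corner.
The minimum over all feasible corners is $2.28.

$2.28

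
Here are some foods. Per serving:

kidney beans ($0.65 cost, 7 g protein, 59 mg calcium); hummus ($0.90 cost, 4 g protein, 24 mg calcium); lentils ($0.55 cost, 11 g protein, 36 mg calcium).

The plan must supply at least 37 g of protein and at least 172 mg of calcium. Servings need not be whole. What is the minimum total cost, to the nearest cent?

kidney beans only: max(37/7, 172/59) = 5.286 servings → $3.44.
hummus only: max(37/4, 172/24) = 9.25 servings → $8.32.
lentils only: max(37/11, 172/36) = 4.778 servings → $2.63.
kidney beans + hummus with both targets exact would need a negative amount; discard.
kidney beans + lentils with both tight: 1.411 servings and 2.466 servings → $2.27.
hummus + lentils with both tight: 4.667 servings and 1.667 servings → $5.12.
So the least-cost plan costs $2.27.

$2.27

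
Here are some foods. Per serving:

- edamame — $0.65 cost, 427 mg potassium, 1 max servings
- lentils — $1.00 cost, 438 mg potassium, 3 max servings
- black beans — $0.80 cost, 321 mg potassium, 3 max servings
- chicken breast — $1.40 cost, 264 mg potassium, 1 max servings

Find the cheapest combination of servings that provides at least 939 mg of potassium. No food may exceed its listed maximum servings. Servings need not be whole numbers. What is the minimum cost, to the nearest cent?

Cost per mg of potassium: edamame $0.0015, lentils $0.0023, black beans $0.0025, chicken breast $0.0053.
Take 1 serving of edamame: +427.0 mg potassium for $0.65 (total $0.65, still need 512.0 mg).
Take 1.169 servings of lentils: +512.0 mg potassium for $1.17 (total $1.82, still need 0.0 mg).
Filling from the cheapest source first is optimal under one linear minimum: $1.82.

$1.82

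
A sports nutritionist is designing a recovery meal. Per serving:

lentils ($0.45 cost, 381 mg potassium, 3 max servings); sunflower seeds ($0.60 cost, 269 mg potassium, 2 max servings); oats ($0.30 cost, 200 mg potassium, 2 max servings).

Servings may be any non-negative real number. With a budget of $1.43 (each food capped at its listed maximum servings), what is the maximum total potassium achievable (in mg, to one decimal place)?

Potassium per dollar: lentils 846.7, oats 666.7, sunflower seeds 448.3.
Take 3 servings of lentils: spends $1.35, +1143.0 mg potassium (running total 1143.0 mg).
Take 0.2667 servings of oats: spends $0.08, +53.3 mg potassium (running total 1196.3 mg).
Filling greedily by potassium-per-dollar is optimal for one linear limit, giving 1196.3 mg.

1196.3 mg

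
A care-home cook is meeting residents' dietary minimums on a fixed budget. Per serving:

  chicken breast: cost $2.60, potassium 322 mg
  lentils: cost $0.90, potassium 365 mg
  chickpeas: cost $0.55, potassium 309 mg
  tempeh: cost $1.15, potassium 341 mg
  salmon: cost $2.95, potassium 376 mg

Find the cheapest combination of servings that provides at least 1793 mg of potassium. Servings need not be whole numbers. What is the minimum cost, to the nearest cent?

Cost per mg of potassium: chickpeas $0.0018, lentils $0.0025, tempeh $0.0034, salmon $0.0078, chicken breast $0.0081.
With no serving limits, use only chickpeas: 1793 mg / 309 mg = 5.803 servings × $0.55 = $3.19.

$3.19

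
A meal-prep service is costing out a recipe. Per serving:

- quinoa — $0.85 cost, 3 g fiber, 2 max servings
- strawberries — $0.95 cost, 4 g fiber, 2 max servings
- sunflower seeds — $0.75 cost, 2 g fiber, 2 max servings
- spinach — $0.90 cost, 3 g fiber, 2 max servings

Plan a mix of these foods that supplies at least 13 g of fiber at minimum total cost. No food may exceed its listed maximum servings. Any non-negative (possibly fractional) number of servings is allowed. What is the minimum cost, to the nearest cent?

$3.32

Cost per g of fiber: strawberries $0.2375, quinoa $0.2833, spinach $0.3000, sunflower seeds $0.3750.
Take 2 servings of strawberries: +8.0 g fiber for $1.90 (total $1.90, still need 5.0 g).
Take 1.667 servings of quinoa: +5.0 g fiber for $1.42 (total $3.32, still need 0.0 g).
Filling from the cheapest source first is optimal under one linear minimum: $3.32.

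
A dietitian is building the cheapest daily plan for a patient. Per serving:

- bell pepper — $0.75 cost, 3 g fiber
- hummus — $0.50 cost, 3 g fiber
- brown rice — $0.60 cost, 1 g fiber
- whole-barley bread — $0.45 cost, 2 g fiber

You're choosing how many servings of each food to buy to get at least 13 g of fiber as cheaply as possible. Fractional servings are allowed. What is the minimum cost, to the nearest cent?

Cost per g of fiber: hummus $0.1667, whole-barley bread $0.2250, bell pepper $0.2500, brown rice $0.6000.
With no serving limits, use only hummus: 13 g / 3 g = 4.333 servings × $0.50 = $2.17.

$2.17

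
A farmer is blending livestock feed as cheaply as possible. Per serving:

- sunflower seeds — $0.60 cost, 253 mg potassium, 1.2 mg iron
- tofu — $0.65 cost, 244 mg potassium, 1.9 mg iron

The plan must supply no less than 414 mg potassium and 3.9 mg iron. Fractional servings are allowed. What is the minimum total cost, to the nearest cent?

$1.33

With two linear requirements the optimum uses one or two foods; enumerate the corners.
sunflower seeds only: max(414/253, 3.9/1.2) = 3.25 servings → $1.95.
tofu only: max(414/244, 3.9/1.9) = 2.053 servings → $1.33.
sunflower seeds + tofu: the both-tight solution has a negative serving — not a feasible corner.
Cheapest feasible corner: $1.33.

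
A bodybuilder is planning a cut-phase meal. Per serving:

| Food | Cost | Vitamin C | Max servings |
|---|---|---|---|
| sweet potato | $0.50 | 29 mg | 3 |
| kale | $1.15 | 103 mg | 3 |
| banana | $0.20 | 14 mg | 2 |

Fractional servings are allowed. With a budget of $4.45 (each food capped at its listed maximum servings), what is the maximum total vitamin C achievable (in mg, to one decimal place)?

Vitamin C per dollar: kale 89.57, banana 70, sweet potato 58.
Take 3 servings of kale: spends $3.45, +309.0 mg vitamin C (running total 309.0 mg).
Take 2 servings of banana: spends $0.40, +28.0 mg vitamin C (running total 337.0 mg).
Take 1.2 servings of sweet potato: spends $0.60, +34.8 mg vitamin C (running total 371.8 mg).
Filling greedily by vitamin C-per-dollar is optimal for one linear limit, giving 371.8 mg.

371.8 mg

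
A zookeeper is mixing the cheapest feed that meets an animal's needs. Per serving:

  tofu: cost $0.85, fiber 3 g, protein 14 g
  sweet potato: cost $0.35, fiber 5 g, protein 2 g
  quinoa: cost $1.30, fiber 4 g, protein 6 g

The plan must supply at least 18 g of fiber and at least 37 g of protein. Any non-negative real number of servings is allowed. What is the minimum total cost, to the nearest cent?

$2.75

A basic optimal solution has at most two foods positive. Try each food alone and each pair with both targets met exactly.
tofu only: max(18/3, 37/14) = 6 servings → $5.10.
sweet potato only: max(18/5, 37/2) = 18.5 servings → $6.47.
quinoa only: max(18/4, 37/6) = 6.167 servings → $8.02.
tofu + sweet potato with both tight: 2.328 servings and 2.203 servings → $2.75.
tofu + quinoa with both tight: 1.053 servings and 3.711 servings → $5.72.
sweet potato + quinoa: intersection lies outside the first quadrant.
So the least-cost plan costs $2.75.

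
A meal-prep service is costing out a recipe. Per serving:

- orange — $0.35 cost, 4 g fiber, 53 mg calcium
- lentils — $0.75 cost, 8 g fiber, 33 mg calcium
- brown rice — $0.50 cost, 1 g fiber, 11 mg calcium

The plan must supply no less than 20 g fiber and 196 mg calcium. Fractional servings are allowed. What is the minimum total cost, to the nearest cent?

$1.75

The cheapest plan sits at a corner of the feasible region — with two constraints it uses at most two foods.
orange only: max(20/4, 196/53) = 5 servings → $1.75.
lentils only: max(20/8, 196/33) = 5.939 servings → $4.45.
brown rice only: max(20/1, 196/11) = 20 servings → $10.00.
orange + lentils with both tight: 3.11 servings and 0.9452 servings → $1.80.
orange + brown rice: the both-tight solution has a negative serving — not a feasible corner.
lentils + brown rice with both tight: 0.4364 servings and 16.51 servings → $8.58.
The minimum over all feasible corners is $1.75.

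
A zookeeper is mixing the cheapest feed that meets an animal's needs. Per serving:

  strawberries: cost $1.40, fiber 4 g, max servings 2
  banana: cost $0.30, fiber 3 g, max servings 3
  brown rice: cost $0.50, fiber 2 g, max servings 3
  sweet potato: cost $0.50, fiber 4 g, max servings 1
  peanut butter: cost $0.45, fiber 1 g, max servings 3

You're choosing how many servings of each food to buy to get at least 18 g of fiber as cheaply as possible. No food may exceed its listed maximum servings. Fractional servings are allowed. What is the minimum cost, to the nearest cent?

$2.65

Cost per g of fiber: banana $0.1000, sweet potato $0.1250, brown rice $0.2500, strawberries $0.3500, peanut butter $0.4500.
Take 3 servings of banana: +9.0 g fiber for $0.90 (total $0.90, still need 9.0 g).
Take 1 serving of sweet potato: +4.0 g fiber for $0.50 (total $1.40, still need 5.0 g).
Take 2.5 servings of brown rice: +5.0 g fiber for $1.25 (total $2.65, still need 0.0 g).
Filling from the cheapest source first is optimal under one linear minimum: $2.65.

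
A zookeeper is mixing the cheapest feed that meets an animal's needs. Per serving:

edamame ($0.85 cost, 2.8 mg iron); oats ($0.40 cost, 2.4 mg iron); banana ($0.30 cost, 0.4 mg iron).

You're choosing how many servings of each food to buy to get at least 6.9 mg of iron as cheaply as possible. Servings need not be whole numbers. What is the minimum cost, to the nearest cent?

Cost per mg of iron: oats $0.1667, edamame $0.3036, banana $0.7500.
With no serving limits, use only oats: 6.9 mg / 2.4 mg = 2.875 servings × $0.40 = $1.15.

$1.15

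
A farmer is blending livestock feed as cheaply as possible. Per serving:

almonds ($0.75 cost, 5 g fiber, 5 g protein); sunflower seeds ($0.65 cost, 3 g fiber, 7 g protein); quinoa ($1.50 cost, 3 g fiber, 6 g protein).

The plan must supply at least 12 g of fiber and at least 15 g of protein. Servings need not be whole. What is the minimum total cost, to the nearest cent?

almonds only: max(12/5, 15/5) = 3 servings → $2.25.
sunflower seeds only: max(12/3, 15/7) = 4 servings → $2.60.
quinoa only: max(12/3, 15/6) = 4 servings → $6.00.
almonds + sunflower seeds with both tight: 1.95 servings and 0.75 servings → $1.95.
almonds + quinoa with both tight: 1.8 servings and 1 serving → $2.85.
sunflower seeds + quinoa: intersection lies outside the first quadrant.
Cheapest feasible corner: $1.95.

$1.95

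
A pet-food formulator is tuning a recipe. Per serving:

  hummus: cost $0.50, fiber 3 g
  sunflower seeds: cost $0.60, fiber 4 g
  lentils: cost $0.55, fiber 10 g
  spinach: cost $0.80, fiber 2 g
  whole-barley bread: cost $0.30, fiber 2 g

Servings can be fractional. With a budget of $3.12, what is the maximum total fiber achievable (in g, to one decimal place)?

Fiber per dollar: lentils 18.18, sunflower seeds 6.667, whole-barley bread 6.667, hummus 6, spinach 2.5.
With no serving limits, spend the whole cost allowance on lentils: $3.12 / $0.55 × 10 g = 56.7 g.

56.7 g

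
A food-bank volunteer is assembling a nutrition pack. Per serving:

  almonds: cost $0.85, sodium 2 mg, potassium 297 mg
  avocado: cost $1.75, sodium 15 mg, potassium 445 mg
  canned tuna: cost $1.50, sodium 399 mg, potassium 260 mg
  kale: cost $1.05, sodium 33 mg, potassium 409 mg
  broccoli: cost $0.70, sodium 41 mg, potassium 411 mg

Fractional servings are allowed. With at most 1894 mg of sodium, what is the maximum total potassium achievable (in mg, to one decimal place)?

Potassium per mg sodium: almonds 148.5, avocado 29.67, kale 12.39, broccoli 10.02, canned tuna 0.6516.
With no serving limits, spend the whole sodium allowance on almonds: 1894 mg / 2 mg × 297 mg = 281259.0 mg.

281259.0 mg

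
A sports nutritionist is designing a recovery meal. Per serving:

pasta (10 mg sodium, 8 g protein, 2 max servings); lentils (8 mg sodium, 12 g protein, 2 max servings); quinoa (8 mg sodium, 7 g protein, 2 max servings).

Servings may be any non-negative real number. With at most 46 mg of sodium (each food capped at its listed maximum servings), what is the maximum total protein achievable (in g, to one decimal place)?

49.2 g

Protein per mg sodium: lentils 1.5, quinoa 0.875, pasta 0.8.
Take 2 servings of lentils: uses 16 mg sodium, +24.0 g protein (running total 24.0 g).
Take 2 servings of quinoa: uses 16 mg sodium, +14.0 g protein (running total 38.0 g).
Take 1.4 servings of pasta: uses 14 mg sodium, +11.2 g protein (running total 49.2 g).
Greedy by best ratio exhausts the sodium allowance optimally: 49.2 g.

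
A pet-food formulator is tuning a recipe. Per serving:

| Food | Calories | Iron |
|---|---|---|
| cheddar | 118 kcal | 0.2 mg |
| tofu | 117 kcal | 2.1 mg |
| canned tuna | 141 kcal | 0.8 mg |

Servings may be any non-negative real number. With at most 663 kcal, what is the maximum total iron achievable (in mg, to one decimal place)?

Iron per kcal: tofu 0.01795, canned tuna 0.005674, cheddar 0.001695.
With no serving limits, spend the whole calories allowance on tofu: 663 kcal / 117 kcal × 2.1 mg = 11.9 mg.

11.9 mg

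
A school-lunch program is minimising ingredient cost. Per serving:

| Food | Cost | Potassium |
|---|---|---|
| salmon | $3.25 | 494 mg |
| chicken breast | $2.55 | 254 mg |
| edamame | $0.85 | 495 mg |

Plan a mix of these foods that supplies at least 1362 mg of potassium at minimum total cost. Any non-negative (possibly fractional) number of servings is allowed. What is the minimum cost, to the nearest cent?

Cost per mg of potassium: edamame $0.0017, salmon $0.0066, chicken breast $0.0100.
With no serving limits, use only edamame: 1362 mg / 495 mg = 2.752 servings × $0.85 = $2.34.

$2.34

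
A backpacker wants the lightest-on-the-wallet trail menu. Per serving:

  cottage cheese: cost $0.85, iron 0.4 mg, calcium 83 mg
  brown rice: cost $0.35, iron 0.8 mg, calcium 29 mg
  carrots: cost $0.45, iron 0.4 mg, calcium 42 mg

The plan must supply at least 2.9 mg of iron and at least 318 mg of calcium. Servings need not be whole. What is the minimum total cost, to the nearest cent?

With two linear requirements the optimum uses one or two foods; enumerate the corners.
cottage cheese only: max(2.9/0.4, 318/83) = 7.25 servings → $6.16.
brown rice only: max(2.9/0.8, 318/29) = 10.97 servings → $3.84.
carrots only: max(2.9/0.4, 318/42) = 7.571 servings → $3.41.
cottage cheese + brown rice with both tight: 3.108 servings and 2.071 servings → $3.37.
cottage cheese + carrots with both tight: 0.3293 servings and 6.921 servings → $3.39.
brown rice + carrots with both targets exact would need a negative amount; discard.
The minimum over all feasible corners is $3.37.

$3.37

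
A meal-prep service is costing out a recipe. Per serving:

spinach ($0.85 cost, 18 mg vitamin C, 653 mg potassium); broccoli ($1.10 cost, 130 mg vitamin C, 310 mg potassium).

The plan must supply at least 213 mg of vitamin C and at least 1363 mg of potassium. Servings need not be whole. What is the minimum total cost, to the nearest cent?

An LP optimum is at a vertex; with two nutrient constraints at most two foods are used. Check each candidate.
spinach only: max(213/18, 1363/653) = 11.83 servings → $10.06.
broccoli only: max(213/130, 1363/310) = 4.397 servings → $4.84.
spinach + broccoli with both tight: 1.402 servings and 1.444 servings → $2.78.
Cheapest feasible corner: $2.78.

$2.78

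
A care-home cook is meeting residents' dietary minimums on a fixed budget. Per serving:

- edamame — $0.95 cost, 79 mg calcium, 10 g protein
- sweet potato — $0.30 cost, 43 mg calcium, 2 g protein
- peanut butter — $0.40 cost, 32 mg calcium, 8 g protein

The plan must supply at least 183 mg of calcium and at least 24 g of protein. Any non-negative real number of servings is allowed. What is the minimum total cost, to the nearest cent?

$1.70

A basic optimal solution has at most two foods positive. Try each food alone and each pair with both targets met exactly.
edamame only: max(183/79, 24/10) = 2.4 servings → $2.28.
sweet potato only: max(183/43, 24/2) = 12 servings → $3.60.
peanut butter only: max(183/32, 24/8) = 5.719 servings → $2.29.
edamame + sweet potato: the both-tight solution has a negative serving — not a feasible corner.
edamame + peanut butter with both tight: 2.231 servings and 0.2115 servings → $2.20.
sweet potato + peanut butter with both tight: 2.486 servings and 2.379 servings → $1.70.
The minimum over all feasible corners is $1.70.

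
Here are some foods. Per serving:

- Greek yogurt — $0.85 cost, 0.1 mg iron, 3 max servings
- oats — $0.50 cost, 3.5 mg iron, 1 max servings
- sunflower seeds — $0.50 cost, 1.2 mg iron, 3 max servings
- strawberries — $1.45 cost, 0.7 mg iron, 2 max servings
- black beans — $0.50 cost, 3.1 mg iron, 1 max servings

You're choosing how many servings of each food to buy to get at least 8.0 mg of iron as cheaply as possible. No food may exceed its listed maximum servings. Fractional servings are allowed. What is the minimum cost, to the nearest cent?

Cost per mg of iron: oats $0.1429, black beans $0.1613, sunflower seeds $0.4167, strawberries $2.0714, Greek yogurt $8.5000.
Take 1 serving of oats: +3.5 mg iron for $0.50 (total $0.50, still need 4.5 mg).
Take 1 serving of black beans: +3.1 mg iron for $0.50 (total $1.00, still need 1.4 mg).
Take 1.167 servings of sunflower seeds: +1.4 mg iron for $0.58 (total $1.58, still need 0.0 mg).
Greedy by cheapest-per-mg is optimal for a single linear constraint, so the minimum cost is $1.58.

$1.58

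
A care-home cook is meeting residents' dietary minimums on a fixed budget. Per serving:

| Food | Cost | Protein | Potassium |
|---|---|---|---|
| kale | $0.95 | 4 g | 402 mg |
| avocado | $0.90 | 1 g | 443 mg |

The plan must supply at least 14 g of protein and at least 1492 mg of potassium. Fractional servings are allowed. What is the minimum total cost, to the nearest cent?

kale only: max(14/4, 1492/402) = 3.711 servings → $3.53.
avocado only: max(14/1, 1492/443) = 14 servings → $12.60.
kale + avocado with both tight: 3.438 servings and 0.2482 servings → $3.49.
Cheapest feasible corner: $3.49.

$3.49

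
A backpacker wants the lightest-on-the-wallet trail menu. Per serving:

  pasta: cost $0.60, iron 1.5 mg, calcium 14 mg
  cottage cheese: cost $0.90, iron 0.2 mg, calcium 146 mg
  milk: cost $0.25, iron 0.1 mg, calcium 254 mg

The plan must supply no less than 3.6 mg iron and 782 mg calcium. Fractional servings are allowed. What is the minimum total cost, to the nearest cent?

$2.06

pasta only: max(3.6/1.5, 782/14) = 55.86 servings → $33.51.
cottage cheese only: max(3.6/0.2, 782/146) = 18 servings → $16.20.
milk only: max(3.6/0.1, 782/254) = 36 servings → $9.00.
pasta + cottage cheese with both tight: 1.708 servings and 5.192 servings → $5.70.
pasta + milk with both tight: 2.203 servings and 2.957 servings → $2.06.
cottage cheese + milk: intersection lies outside the first quadrant.
Cheapest feasible corner: $2.06.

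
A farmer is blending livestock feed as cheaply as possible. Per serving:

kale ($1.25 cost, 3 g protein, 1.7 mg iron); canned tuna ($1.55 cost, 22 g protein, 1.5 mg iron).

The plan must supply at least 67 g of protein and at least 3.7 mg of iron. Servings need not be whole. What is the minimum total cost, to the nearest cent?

$4.72

Compare the cost at each extreme point of the feasible region.
kale only: max(67/3, 3.7/1.7) = 22.33 servings → $27.92.
canned tuna only: max(67/22, 3.7/1.5) = 3.045 servings → $4.72.
kale + canned tuna: intersection lies outside the first quadrant.
The minimum over all feasible corners is $4.72.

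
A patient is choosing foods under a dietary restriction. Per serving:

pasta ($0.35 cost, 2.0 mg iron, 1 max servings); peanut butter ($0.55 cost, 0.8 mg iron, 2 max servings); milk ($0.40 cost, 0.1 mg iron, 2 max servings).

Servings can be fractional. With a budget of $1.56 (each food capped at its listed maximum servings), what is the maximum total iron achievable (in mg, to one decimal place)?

3.6 mg

Iron per dollar: pasta 5.714, peanut butter 1.455, milk 0.25.
Take 1 serving of pasta: spends $0.35, +2.0 mg iron (running total 2.0 mg).
Take 2 servings of peanut butter: spends $1.10, +1.6 mg iron (running total 3.6 mg).
Take 0.275 servings of milk: spends $0.11, +0.0 mg iron (running total 3.6 mg).
Filling greedily by iron-per-dollar is optimal for one linear limit, giving 3.6 mg.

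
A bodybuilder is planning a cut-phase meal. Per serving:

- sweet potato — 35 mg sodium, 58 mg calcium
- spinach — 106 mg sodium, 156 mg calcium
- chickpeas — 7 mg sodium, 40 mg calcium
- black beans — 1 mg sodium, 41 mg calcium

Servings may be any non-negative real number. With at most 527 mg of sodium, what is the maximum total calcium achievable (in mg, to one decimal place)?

Calcium per mg sodium: black beans 41, chickpeas 5.714, sweet potato 1.657, spinach 1.472.
With no serving limits, spend the whole sodium allowance on black beans: 527 mg / 1 mg × 41 mg = 21607.0 mg.

21607.0 mg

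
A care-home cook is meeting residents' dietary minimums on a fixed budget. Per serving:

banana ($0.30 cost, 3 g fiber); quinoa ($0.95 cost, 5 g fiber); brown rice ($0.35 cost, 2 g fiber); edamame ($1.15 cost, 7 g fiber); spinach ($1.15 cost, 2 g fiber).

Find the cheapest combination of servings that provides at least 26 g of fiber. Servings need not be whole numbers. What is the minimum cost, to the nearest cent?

$2.60

Cost per g of fiber: banana $0.1000, edamame $0.1643, brown rice $0.1750, quinoa $0.1900, spinach $0.5750.
With no serving limits, use only banana: 26 g / 3 g = 8.667 servings × $0.30 = $2.60.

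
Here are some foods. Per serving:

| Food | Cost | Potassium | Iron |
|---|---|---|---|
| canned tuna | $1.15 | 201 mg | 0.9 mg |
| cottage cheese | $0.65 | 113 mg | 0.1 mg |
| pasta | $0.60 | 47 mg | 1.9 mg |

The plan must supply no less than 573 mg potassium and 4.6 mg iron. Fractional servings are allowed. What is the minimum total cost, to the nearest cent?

$3.68

For a min-cost LP with two ≥-constraints, a basic feasible solution has at most two positive variables.
canned tuna only: max(573/201, 4.6/0.9) = 5.111 servings → $5.88.
cottage cheese only: max(573/113, 4.6/0.1) = 46 servings → $29.90.
pasta only: max(573/47, 4.6/1.9) = 12.19 servings → $7.31.
canned tuna + cottage cheese: intersection lies outside the first quadrant.
canned tuna + pasta with both tight: 2.569 servings and 1.204 servings → $3.68.
cottage cheese + pasta with both tight: 4.155 servings and 2.202 servings → $4.02.
The minimum over all feasible corners is $3.68.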